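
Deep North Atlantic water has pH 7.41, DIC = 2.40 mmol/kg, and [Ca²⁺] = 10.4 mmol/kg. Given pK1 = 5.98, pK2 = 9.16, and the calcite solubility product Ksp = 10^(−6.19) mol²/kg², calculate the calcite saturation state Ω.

Ω = 0.652

α₂ = 1 / (1 + [H⁺]/K2 + [H⁺]²/(K1K2)) = 1 / (1 + 10^+1.75 + 10^+0.32)
   = 1 / (1 + 56.234 + 2.0893) = 1/59.323 = 0.01686
[CO3²⁻] = α₂ × DIC = 0.01686 × 2.40 = 0.04046 mmol/kg
Ksp = 10^(−6.19) = 6.457×10^-7
Ω = [Ca²⁺][CO3²⁻]/Ksp = (10.4×10^-3)(4.046×10^-5) / 6.457×10^-7 = 0.652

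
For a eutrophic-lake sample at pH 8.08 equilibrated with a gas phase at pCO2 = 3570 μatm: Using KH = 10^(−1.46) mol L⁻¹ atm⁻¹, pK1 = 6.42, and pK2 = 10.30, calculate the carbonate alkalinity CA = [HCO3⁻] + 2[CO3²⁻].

CA = 5.73 mmol/L

[CO2*] = KH · pCO2 = 10^(−1.46) × 3570×10^-6 = 1.238×10^-4 mol/L
α₀ = 1/(1 + K1/[H⁺] + K1K2/[H⁺]²) = 1/(1 + 10^+1.66 + 10^-0.56) = 0.02128
DIC = [CO2*]/α₀ = 1.238×10^-4 / 0.02128 = 5.816 mmol/L
CA = (α₁ + 2α₂)·DIC = (0.9729 + 2×0.005862) × 5.816 = 5.73 mmol/L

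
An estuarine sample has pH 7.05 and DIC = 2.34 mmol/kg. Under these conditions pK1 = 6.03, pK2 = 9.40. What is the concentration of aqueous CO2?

[CO2*] = 0.203 mmol/kg

α₀ = 1 / (1 + K1/[H⁺] + K1K2/[H⁺]²) = 1 / (1 + 10^+1.02 + 10^-1.33)
   = 1 / (1 + 10.471 + 0.046774) = 1/11.518 = 0.08682
[CO2*] = α₀ × DIC = 0.08682 × 2.34 = 0.203 mmol/kg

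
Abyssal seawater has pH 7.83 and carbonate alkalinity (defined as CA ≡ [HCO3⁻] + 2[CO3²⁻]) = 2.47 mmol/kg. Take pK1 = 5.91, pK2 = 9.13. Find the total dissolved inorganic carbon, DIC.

CA = [HCO3⁻] + 2[CO3²⁻] = (α₁ + 2α₂)·DIC
At pH 7.83: [H⁺]/K1 = 10^-1.92 = 0.012023, K2/[H⁺] = 10^-1.30 = 0.050119
α₁ = 1/(1 + 0.012023 + 0.050119) = 1/1.0621 = 0.9415; α₂ = α₁·K2/[H⁺] = 0.04719
α₁ + 2α₂ = 1.0359
DIC = CA / (α₁ + 2α₂) = 2.47 / 1.0359 = 2.38 mmol/kg

DIC = 2.38 mmol/kg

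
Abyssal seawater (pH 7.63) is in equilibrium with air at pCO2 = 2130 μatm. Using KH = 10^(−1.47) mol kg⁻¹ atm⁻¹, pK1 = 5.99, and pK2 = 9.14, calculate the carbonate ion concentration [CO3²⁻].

[CO3²⁻] = 0.0974 mmol/kg

[CO2*] = KH · pCO2 = 10^(−1.47) × 2130×10^-6 = 7.217×10^-5 mol/kg
α₀ = 1/(1 + K1/[H⁺] + K1K2/[H⁺]²) = 1/(1 + 10^+1.64 + 10^+0.13) = 0.02174
DIC = [CO2*]/α₀ = 7.217×10^-5 / 0.02174 = 3.320 mmol/kg
[CO3²⁻] = α₂·DIC; α₂ = 0.02932, so [CO3²⁻] = 0.02932 × 3.320 = 0.0974 mmol/kg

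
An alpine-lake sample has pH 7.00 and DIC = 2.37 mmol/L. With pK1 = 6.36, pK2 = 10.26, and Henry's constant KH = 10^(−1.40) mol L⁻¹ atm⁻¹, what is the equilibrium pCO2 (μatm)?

pCO2 = 1.11×10^4 μatm

α₀ = 1 / (1 + K1/[H⁺] + K1K2/[H⁺]²) = 1 / (1 + 10^+0.64 + 10^-2.62)
   = 1 / (1 + 4.3652 + 0.0023988) = 1/5.3676 = 0.1863
[CO2*] = α₀ × DIC = 0.1863 × 2.37 = 0.4415 mmol/L
pCO2 = [CO2*]/KH = 4.415×10^-4 / 3.981×10^-2 = 1.11×10^4 μatm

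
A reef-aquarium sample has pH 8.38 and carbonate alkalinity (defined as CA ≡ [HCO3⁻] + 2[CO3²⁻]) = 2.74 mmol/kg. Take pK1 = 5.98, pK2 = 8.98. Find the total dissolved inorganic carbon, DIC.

CA = [HCO3⁻] + 2[CO3²⁻] = (α₁ + 2α₂)·DIC
At pH 8.38: [H⁺]/K1 = 10^-2.40 = 0.0039811, K2/[H⁺] = 10^-0.60 = 0.25119
α₁ = 1/(1 + 0.0039811 + 0.25119) = 1/1.2552 = 0.7967; α₂ = α₁·K2/[H⁺] = 0.2001
α₁ + 2α₂ = 1.1970
DIC = CA / (α₁ + 2α₂) = 2.74 / 1.1970 = 2.29 mmol/kg

DIC = 2.29 mmol/kg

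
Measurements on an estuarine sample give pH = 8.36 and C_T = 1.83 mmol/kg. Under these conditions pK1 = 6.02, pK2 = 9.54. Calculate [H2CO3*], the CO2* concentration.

[CO2*] = 7.81 μmol/kg

α₀ = 1 / (1 + K1/[H⁺] + K1K2/[H⁺]²) = 1 / (1 + 10^+2.34 + 10^+1.16)
   = 1 / (1 + 218.78 + 14.454) = 1/234.23 = 0.004269
[CO2*] = α₀ × DIC = 0.004269 × 1.83 = 0.00781 mmol/kg = 7.81 μmol/kg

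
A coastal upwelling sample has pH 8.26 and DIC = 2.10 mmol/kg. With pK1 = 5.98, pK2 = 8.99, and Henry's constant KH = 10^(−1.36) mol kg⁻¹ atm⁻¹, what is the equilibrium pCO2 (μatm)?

pCO2 = 212 μatm

α₀ = 1 / (1 + K1/[H⁺] + K1K2/[H⁺]²) = 1 / (1 + 10^+2.28 + 10^+1.55)
   = 1 / (1 + 190.55 + 35.481) = 1/227.03 = 0.004405
[CO2*] = α₀ × DIC = 0.004405 × 2.10 = 0.009250 mmol/kg = 9.250 μmol/kg
pCO2 = [CO2*]/KH = 9.250×10^-6 / 4.365×10^-2 = 212 μatm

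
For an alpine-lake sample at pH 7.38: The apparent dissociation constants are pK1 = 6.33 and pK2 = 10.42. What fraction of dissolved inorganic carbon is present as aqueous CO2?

α₀ = 0.0818

α₀ = 1 / (1 + K1/[H⁺] + K1K2/[H⁺]²) = 1 / (1 + 10^+1.05 + 10^-1.99)
   = 1 / (1 + 11.220 + 0.010233) = 1/12.230 = 0.08176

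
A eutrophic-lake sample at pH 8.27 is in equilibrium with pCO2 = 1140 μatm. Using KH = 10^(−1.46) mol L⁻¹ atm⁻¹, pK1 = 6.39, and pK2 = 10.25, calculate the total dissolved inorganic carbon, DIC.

DIC = 3.07 mmol/L

[CO2*] = KH · pCO2 = 10^(−1.46) × 1140×10^-6 = 3.953×10^-5 mol/L
α₀ = 1/(1 + K1/[H⁺] + K1K2/[H⁺]²) = 1/(1 + 10^+1.88 + 10^-0.10) = 0.01288
DIC = [CO2*]/α₀ = 3.953×10^-5 / 0.01288 = 3.07 mmol/L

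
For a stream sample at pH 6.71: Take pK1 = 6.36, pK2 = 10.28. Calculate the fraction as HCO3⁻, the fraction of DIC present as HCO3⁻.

α₁ = 1 / (1 + [H⁺]/K1 + K2/[H⁺]) = 1 / (1 + 10^-0.35 + 10^-3.57)
   = 1 / (1 + 0.44668 + 0.00026915) = 1/1.4470 = 0.6911

α₁ = 0.691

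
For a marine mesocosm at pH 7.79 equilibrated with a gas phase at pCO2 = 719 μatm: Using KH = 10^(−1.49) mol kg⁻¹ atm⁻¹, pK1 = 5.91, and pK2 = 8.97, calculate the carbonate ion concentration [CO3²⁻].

[CO2*] = KH · pCO2 = 10^(−1.49) × 719×10^-6 = 2.327×10^-5 mol/kg
α₀ = 1/(1 + K1/[H⁺] + K1K2/[H⁺]²) = 1/(1 + 10^+1.88 + 10^+0.70) = 0.01221
DIC = [CO2*]/α₀ = 2.327×10^-5 / 0.01221 = 1.905 mmol/kg
[CO3²⁻] = α₂·DIC; α₂ = 0.06122, so [CO3²⁻] = 0.06122 × 1.905 = 0.117 mmol/kg

[CO3²⁻] = 0.117 mmol/kg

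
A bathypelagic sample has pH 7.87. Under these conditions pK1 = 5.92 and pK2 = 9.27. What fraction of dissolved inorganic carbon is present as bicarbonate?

α₁ = 0.951

α₁ = 1 / (1 + [H⁺]/K1 + K2/[H⁺]) = 1 / (1 + 10^-1.95 + 10^-1.40)
   = 1 / (1 + 0.011220 + 0.039811) = 1/1.0510 = 0.9514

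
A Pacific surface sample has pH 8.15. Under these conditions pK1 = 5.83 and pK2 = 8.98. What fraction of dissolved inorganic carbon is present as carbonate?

α₂ = 0.128

α₂ = 1 / (1 + [H⁺]/K2 + [H⁺]²/(K1K2)) = 1 / (1 + 10^+0.83 + 10^-1.49)
   = 1 / (1 + 6.7608 + 0.032359) = 1/7.7932 = 0.1283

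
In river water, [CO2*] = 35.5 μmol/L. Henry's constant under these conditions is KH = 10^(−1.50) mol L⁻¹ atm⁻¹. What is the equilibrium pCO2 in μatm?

KH = 10^(−1.50) = 3.162×10^-2 mol L⁻¹ atm⁻¹
pCO2 = [CO2*]/KH = 35.5×10^-6 / 3.162×10^-2 = 1.12×10^-3 atm = 1120 μatm

pCO2 = 1120 μatm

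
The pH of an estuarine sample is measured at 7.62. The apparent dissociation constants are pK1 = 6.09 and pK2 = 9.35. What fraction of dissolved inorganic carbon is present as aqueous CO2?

α₀ = 1 / (1 + K1/[H⁺] + K1K2/[H⁺]²) = 1 / (1 + 10^+1.53 + 10^-0.20)
   = 1 / (1 + 33.884 + 0.63096) = 1/35.515 = 0.02816

α₀ = 0.0282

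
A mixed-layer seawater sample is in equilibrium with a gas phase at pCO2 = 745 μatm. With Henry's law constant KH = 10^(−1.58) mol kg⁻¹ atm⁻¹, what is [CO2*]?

KH = 10^(−1.58) = 2.630×10^-2 mol kg⁻¹ atm⁻¹
[CO2*] = KH · pCO2 = 2.630×10^-2 × 745×10^-6 atm = 1.96×10^-5 mol/kg

[CO2*] = 19.6 μmol/kg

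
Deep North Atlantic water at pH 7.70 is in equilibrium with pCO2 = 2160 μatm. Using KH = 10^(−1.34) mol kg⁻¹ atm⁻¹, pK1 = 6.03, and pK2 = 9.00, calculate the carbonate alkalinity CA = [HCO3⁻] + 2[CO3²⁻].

CA = 5.08 mmol/kg

[CO2*] = KH · pCO2 = 10^(−1.34) × 2160×10^-6 = 9.873×10^-5 mol/kg
α₀ = 1/(1 + K1/[H⁺] + K1K2/[H⁺]²) = 1/(1 + 10^+1.67 + 10^+0.37) = 0.01995
DIC = [CO2*]/α₀ = 9.873×10^-5 / 0.01995 = 4.948 mmol/kg
CA = (α₁ + 2α₂)·DIC = (0.9333 + 2×0.04677) × 4.948 = 5.08 mmol/kg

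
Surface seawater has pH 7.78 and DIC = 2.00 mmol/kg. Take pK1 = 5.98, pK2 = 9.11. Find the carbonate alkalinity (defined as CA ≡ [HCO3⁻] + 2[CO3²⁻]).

CA = [HCO3⁻] + 2[CO3²⁻] = (α₁ + 2α₂)·DIC
At pH 7.78: [H⁺]/K1 = 10^-1.80 = 0.015849, K2/[H⁺] = 10^-1.33 = 0.046774
α₁ = 1/(1 + 0.015849 + 0.046774) = 1/1.0626 = 0.9411; α₂ = α₁·K2/[H⁺] = 0.04402
α₁ + 2α₂ = 1.0291
CA = 1.0291 × 2.00 = 2.06 mmol/kg

CA = 2.06 mmol/kg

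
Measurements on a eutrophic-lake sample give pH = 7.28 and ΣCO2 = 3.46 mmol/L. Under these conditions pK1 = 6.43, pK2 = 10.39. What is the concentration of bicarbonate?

[HCO3⁻] = 3.03 mmol/L

α₁ = 1 / (1 + [H⁺]/K1 + K2/[H⁺]) = 1 / (1 + 10^-0.85 + 10^-3.11)
   = 1 / (1 + 0.14125 + 0.00077625) = 1/1.1420 = 0.8756
[HCO3⁻] = α₁ × DIC = 0.8756 × 3.46 = 3.03 mmol/L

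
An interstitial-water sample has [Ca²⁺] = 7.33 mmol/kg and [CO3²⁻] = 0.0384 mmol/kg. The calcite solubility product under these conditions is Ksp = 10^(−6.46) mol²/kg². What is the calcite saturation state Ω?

Ksp = 10^(−6.46) = 3.467×10^-7
Ω = [Ca²⁺][CO3²⁻]/Ksp = (7.33×10^-3)(0.0384×10^-3) / 3.467×10^-7 = 0.812

Ω = 0.812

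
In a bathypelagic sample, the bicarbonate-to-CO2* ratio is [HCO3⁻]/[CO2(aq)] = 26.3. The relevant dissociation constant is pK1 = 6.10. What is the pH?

From K1 = [H⁺][HCO3⁻]/[CO2(aq)]:  pH = pK1 + log₁₀([HCO3⁻]/[CO2(aq)])
log₁₀(26.3) = +1.420
pH = 6.10 + (+1.420) = 7.52

pH = 7.52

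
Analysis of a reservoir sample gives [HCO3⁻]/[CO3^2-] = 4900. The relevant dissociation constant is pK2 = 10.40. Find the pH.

From K2 = [H⁺][CO3^2-]/[HCO3⁻]:  pH = pK2 − log₁₀([HCO3⁻]/[CO3^2-])
log₁₀(4900) = +3.690
pH = 10.40 − (+3.690) = 6.71

pH = 6.71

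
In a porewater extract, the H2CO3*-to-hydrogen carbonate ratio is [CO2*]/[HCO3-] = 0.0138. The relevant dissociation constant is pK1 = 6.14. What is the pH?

From K1 = [H⁺][HCO3-]/[CO2*]:  pH = pK1 − log₁₀([CO2*]/[HCO3-])
log₁₀(0.0138) = -1.860
pH = 6.14 − (-1.860) = 8.00

pH = 8.00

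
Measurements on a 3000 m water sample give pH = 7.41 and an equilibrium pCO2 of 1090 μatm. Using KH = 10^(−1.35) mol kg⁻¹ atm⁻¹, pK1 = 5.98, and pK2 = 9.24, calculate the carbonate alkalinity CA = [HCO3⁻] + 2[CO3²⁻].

CA = 1.35 mmol/kg

[CO2*] = KH · pCO2 = 10^(−1.35) × 1090×10^-6 = 4.869×10^-5 mol/kg
α₀ = 1/(1 + K1/[H⁺] + K1K2/[H⁺]²) = 1/(1 + 10^+1.43 + 10^-0.40) = 0.03532
DIC = [CO2*]/α₀ = 4.869×10^-5 / 0.03532 = 1.379 mmol/kg
CA = (α₁ + 2α₂)·DIC = (0.9506 + 2×0.01406) × 1.379 = 1.35 mmol/kg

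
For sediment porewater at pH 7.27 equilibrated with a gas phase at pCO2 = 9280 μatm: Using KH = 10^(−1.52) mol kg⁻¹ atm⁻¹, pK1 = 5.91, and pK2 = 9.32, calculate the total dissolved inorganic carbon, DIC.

DIC = 6.76 mmol/kg

[CO2*] = KH · pCO2 = 10^(−1.52) × 9280×10^-6 = 2.803×10^-4 mol/kg
α₀ = 1/(1 + K1/[H⁺] + K1K2/[H⁺]²) = 1/(1 + 10^+1.36 + 10^-0.69) = 0.04147
DIC = [CO2*]/α₀ = 2.803×10^-4 / 0.04147 = 6.76 mmol/kg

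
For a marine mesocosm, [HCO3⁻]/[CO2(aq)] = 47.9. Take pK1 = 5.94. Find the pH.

From K1 = [H⁺][HCO3⁻]/[CO2(aq)]:  pH = pK1 + log₁₀([HCO3⁻]/[CO2(aq)])
log₁₀(47.9) = +1.680
pH = 5.94 + (+1.680) = 7.62

pH = 7.62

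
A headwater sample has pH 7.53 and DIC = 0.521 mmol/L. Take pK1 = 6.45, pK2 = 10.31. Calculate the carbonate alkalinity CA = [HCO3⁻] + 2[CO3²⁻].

CA = [HCO3⁻] + 2[CO3²⁻] = (α₁ + 2α₂)·DIC
At pH 7.53: [H⁺]/K1 = 10^-1.08 = 0.083176, K2/[H⁺] = 10^-2.78 = 0.0016596
α₁ = 1/(1 + 0.083176 + 0.0016596) = 1/1.0848 = 0.9218; α₂ = α₁·K2/[H⁺] = 0.001530
α₁ + 2α₂ = 0.9249
CA = 0.9249 × 0.521 = 0.482 mmol/L

CA = 0.482 mmol/L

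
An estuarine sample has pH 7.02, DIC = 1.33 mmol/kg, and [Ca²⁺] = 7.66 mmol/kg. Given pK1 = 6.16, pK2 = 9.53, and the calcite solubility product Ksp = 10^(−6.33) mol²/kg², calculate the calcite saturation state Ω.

Ω = 0.0590

α₂ = 1 / (1 + [H⁺]/K2 + [H⁺]²/(K1K2)) = 1 / (1 + 10^+2.51 + 10^+1.65)
   = 1 / (1 + 323.59 + 44.668) = 1/369.26 = 0.002708
[CO3²⁻] = α₂ × DIC = 0.002708 × 1.33 = 0.003602 mmol/kg = 3.602 μmol/kg
Ksp = 10^(−6.33) = 4.677×10^-7
Ω = [Ca²⁺][CO3²⁻]/Ksp = (7.66×10^-3)(3.602×10^-6) / 4.677×10^-7 = 0.0590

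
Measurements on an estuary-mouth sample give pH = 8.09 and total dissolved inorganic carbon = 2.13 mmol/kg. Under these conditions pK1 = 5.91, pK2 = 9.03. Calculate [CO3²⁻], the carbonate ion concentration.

[CO3²⁻] = 0.218 mmol/kg

α₂ = 1 / (1 + [H⁺]/K2 + [H⁺]²/(K1K2)) = 1 / (1 + 10^+0.94 + 10^-1.24)
   = 1 / (1 + 8.7096 + 0.057544) = 1/9.7672 = 0.1024
[CO3²⁻] = α₂ × DIC = 0.1024 × 2.13 = 0.218 mmol/kg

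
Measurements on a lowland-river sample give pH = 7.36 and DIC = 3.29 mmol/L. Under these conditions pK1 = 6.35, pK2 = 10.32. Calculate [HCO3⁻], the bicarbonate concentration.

α₁ = 1 / (1 + [H⁺]/K1 + K2/[H⁺]) = 1 / (1 + 10^-1.01 + 10^-2.96)
   = 1 / (1 + 0.097724 + 0.0010965) = 1/1.0988 = 0.9101
[HCO3⁻] = α₁ × DIC = 0.9101 × 3.29 = 2.99 mmol/L

[HCO3⁻] = 2.99 mmol/L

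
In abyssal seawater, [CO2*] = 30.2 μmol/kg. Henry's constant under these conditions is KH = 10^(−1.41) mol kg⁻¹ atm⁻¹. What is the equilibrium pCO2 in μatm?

pCO2 = 776 μatm

KH = 10^(−1.41) = 3.890×10^-2 mol kg⁻¹ atm⁻¹
pCO2 = [CO2*]/KH = 30.2×10^-6 / 3.890×10^-2 = 7.76×10^-4 atm = 776 μatm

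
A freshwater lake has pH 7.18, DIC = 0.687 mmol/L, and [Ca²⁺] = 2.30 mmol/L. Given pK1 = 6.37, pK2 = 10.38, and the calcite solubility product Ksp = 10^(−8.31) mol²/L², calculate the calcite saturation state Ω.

α₂ = 1 / (1 + [H⁺]/K2 + [H⁺]²/(K1K2)) = 1 / (1 + 10^+3.20 + 10^+2.39)
   = 1 / (1 + 1584.9 + 245.47) = 1/1831.4 = 0.0005460
[CO3²⁻] = α₂ × DIC = 0.0005460 × 0.687 = 0.0003751 mmol/L = 0.3751 μmol/L
Ksp = 10^(−8.31) = 4.898×10^-9
Ω = [Ca²⁺][CO3²⁻]/Ksp = (2.30×10^-3)(3.751×10^-7) / 4.898×10^-9 = 0.176

Ω = 0.176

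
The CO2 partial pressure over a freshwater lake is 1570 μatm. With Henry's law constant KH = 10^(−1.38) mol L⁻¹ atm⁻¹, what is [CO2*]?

KH = 10^(−1.38) = 4.169×10^-2 mol L⁻¹ atm⁻¹
[CO2*] = KH · pCO2 = 4.169×10^-2 × 1570×10^-6 atm = 6.54×10^-5 mol/L

[CO2*] = 65.4 μmol/L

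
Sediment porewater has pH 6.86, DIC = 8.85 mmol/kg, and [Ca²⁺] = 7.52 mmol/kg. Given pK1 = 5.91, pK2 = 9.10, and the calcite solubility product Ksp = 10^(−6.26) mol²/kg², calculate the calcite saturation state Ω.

α₂ = 1 / (1 + [H⁺]/K2 + [H⁺]²/(K1K2)) = 1 / (1 + 10^+2.24 + 10^+1.29)
   = 1 / (1 + 173.78 + 19.498) = 1/194.28 = 0.005147
[CO3²⁻] = α₂ × DIC = 0.005147 × 8.85 = 0.04555 mmol/kg
Ksp = 10^(−6.26) = 5.495×10^-7
Ω = [Ca²⁺][CO3²⁻]/Ksp = (7.52×10^-3)(4.555×10^-5) / 5.495×10^-7 = 0.623

Ω = 0.623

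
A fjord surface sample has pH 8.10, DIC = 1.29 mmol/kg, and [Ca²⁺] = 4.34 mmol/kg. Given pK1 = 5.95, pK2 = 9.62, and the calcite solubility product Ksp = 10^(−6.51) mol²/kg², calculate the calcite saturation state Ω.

α₂ = 1 / (1 + [H⁺]/K2 + [H⁺]²/(K1K2)) = 1 / (1 + 10^+1.52 + 10^-0.63)
   = 1 / (1 + 33.113 + 0.23442) = 1/34.348 = 0.02911
[CO3²⁻] = α₂ × DIC = 0.02911 × 1.29 = 0.03756 mmol/kg
Ksp = 10^(−6.51) = 3.090×10^-7
Ω = [Ca²⁺][CO3²⁻]/Ksp = (4.34×10^-3)(3.756×10^-5) / 3.090×10^-7 = 0.527

Ω = 0.527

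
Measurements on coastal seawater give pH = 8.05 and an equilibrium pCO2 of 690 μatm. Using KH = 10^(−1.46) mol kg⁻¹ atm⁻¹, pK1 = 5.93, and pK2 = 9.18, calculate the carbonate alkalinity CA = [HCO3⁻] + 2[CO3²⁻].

CA = 3.62 mmol/kg

[CO2*] = KH · pCO2 = 10^(−1.46) × 690×10^-6 = 2.392×10^-5 mol/kg
α₀ = 1/(1 + K1/[H⁺] + K1K2/[H⁺]²) = 1/(1 + 10^+2.12 + 10^+0.99) = 0.007013
DIC = [CO2*]/α₀ = 2.392×10^-5 / 0.007013 = 3.412 mmol/kg
CA = (α₁ + 2α₂)·DIC = (0.9245 + 2×0.06853) × 3.412 = 3.62 mmol/kg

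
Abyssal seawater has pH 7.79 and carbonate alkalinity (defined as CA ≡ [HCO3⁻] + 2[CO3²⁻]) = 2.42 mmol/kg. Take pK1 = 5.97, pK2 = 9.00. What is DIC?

CA = [HCO3⁻] + 2[CO3²⁻] = (α₁ + 2α₂)·DIC
At pH 7.79: [H⁺]/K1 = 10^-1.82 = 0.015136, K2/[H⁺] = 10^-1.21 = 0.061660
α₁ = 1/(1 + 0.015136 + 0.061660) = 1/1.0768 = 0.9287; α₂ = α₁·K2/[H⁺] = 0.05726
α₁ + 2α₂ = 1.0432
DIC = CA / (α₁ + 2α₂) = 2.42 / 1.0432 = 2.32 mmol/kg

DIC = 2.32 mmol/kg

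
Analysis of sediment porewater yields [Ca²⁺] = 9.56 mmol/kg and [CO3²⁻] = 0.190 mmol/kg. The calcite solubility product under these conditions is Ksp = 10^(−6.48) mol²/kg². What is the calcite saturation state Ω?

Ω = 5.49

Ksp = 10^(−6.48) = 3.311×10^-7
Ω = [Ca²⁺][CO3²⁻]/Ksp = (9.56×10^-3)(0.190×10^-3) / 3.311×10^-7 = 5.49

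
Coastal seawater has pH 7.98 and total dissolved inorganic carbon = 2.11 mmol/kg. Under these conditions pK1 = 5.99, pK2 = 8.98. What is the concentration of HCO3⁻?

α₁ = 1 / (1 + [H⁺]/K1 + K2/[H⁺]) = 1 / (1 + 10^-1.99 + 10^-1.00)
   = 1 / (1 + 0.010233 + 0.10000) = 1/1.1102 = 0.9007
[HCO3⁻] = α₁ × DIC = 0.9007 × 2.11 = 1.90 mmol/kg

[HCO3⁻] = 1.90 mmol/kg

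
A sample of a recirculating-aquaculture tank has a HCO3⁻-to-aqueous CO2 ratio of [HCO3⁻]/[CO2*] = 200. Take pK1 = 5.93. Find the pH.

From K1 = [H⁺][HCO3⁻]/[CO2*]:  pH = pK1 + log₁₀([HCO3⁻]/[CO2*])
log₁₀(200) = +2.301
pH = 5.93 + (+2.301) = 8.23

pH = 8.23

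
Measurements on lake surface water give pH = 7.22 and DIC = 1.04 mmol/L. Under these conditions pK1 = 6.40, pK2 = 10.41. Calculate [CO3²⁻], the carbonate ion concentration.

[CO3²⁻] = 0.583 μmol/L

α₂ = 1 / (1 + [H⁺]/K2 + [H⁺]²/(K1K2)) = 1 / (1 + 10^+3.19 + 10^+2.37)
   = 1 / (1 + 1548.8 + 234.42) = 1/1784.2 = 0.0005605
[CO3²⁻] = α₂ × DIC = 0.0005605 × 1.04 = 0.000583 mmol/L = 0.583 μmol/L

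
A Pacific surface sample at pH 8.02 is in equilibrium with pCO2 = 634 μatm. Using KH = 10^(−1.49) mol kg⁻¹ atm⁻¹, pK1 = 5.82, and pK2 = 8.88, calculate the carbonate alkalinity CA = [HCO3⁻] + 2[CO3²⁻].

[CO2*] = KH · pCO2 = 10^(−1.49) × 634×10^-6 = 2.052×10^-5 mol/kg
α₀ = 1/(1 + K1/[H⁺] + K1K2/[H⁺]²) = 1/(1 + 10^+2.20 + 10^+1.34) = 0.005514
DIC = [CO2*]/α₀ = 2.052×10^-5 / 0.005514 = 3.721 mmol/kg
CA = (α₁ + 2α₂)·DIC = (0.8739 + 2×0.1206) × 3.721 = 4.15 mmol/kg

CA = 4.15 mmol/kg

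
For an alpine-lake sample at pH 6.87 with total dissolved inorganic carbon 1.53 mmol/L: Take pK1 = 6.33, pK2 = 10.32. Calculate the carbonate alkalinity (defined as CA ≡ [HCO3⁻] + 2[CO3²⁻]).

CA = 1.19 mmol/L

CA = [HCO3⁻] + 2[CO3²⁻] = (α₁ + 2α₂)·DIC
At pH 6.87: [H⁺]/K1 = 10^-0.54 = 0.28840, K2/[H⁺] = 10^-3.45 = 0.00035481
α₁ = 1/(1 + 0.28840 + 0.00035481) = 1/1.2888 = 0.7759; α₂ = α₁·K2/[H⁺] = 0.0002753
α₁ + 2α₂ = 0.7765
CA = 0.7765 × 1.53 = 1.19 mmol/L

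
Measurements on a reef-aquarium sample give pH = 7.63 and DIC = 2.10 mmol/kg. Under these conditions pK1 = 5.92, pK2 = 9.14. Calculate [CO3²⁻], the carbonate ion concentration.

[CO3²⁻] = 0.0618 mmol/kg

α₂ = 1 / (1 + [H⁺]/K2 + [H⁺]²/(K1K2)) = 1 / (1 + 10^+1.51 + 10^-0.20)
   = 1 / (1 + 32.359 + 0.63096) = 1/33.990 = 0.02942
[CO3²⁻] = α₂ × DIC = 0.02942 × 2.10 = 0.0618 mmol/kg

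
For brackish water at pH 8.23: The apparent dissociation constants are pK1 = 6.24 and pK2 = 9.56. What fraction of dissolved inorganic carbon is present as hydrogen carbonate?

α₁ = 1 / (1 + [H⁺]/K1 + K2/[H⁺]) = 1 / (1 + 10^-1.99 + 10^-1.33)
   = 1 / (1 + 0.010233 + 0.046774) = 1/1.0570 = 0.9461

α₁ = 0.946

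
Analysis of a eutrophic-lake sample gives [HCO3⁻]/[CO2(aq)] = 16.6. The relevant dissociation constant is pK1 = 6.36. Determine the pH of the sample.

pH = 7.58

From K1 = [H⁺][HCO3⁻]/[CO2(aq)]:  pH = pK1 + log₁₀([HCO3⁻]/[CO2(aq)])
log₁₀(16.6) = +1.220
pH = 6.36 + (+1.220) = 7.58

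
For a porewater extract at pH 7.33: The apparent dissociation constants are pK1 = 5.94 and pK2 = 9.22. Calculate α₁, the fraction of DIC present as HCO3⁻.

α₁ = 1 / (1 + [H⁺]/K1 + K2/[H⁺]) = 1 / (1 + 10^-1.39 + 10^-1.89)
   = 1 / (1 + 0.040738 + 0.012882) = 1/1.0536 = 0.9491

α₁ = 0.949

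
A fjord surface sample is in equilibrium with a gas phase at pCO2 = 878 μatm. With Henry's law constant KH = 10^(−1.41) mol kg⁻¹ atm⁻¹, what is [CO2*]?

[CO2*] = 34.2 μmol/kg

KH = 10^(−1.41) = 3.890×10^-2 mol kg⁻¹ atm⁻¹
[CO2*] = KH · pCO2 = 3.890×10^-2 × 878×10^-6 atm = 3.42×10^-5 mol/kg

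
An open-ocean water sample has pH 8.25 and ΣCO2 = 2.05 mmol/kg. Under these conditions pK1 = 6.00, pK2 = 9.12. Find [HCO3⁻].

[HCO3⁻] = 1.80 mmol/kg

α₁ = 1 / (1 + [H⁺]/K1 + K2/[H⁺]) = 1 / (1 + 10^-2.25 + 10^-0.87)
   = 1 / (1 + 0.0056234 + 0.13490) = 1/1.1405 = 0.8768
[HCO3⁻] = α₁ × DIC = 0.8768 × 2.05 = 1.80 mmol/kg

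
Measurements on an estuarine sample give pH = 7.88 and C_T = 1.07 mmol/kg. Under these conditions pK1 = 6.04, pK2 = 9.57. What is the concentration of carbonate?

α₂ = 1 / (1 + [H⁺]/K2 + [H⁺]²/(K1K2)) = 1 / (1 + 10^+1.69 + 10^-0.15)
   = 1 / (1 + 48.978 + 0.70795) = 1/50.686 = 0.01973
[CO3²⁻] = α₂ × DIC = 0.01973 × 1.07 = 0.0211 mmol/kg

[CO3²⁻] = 0.0211 mmol/kg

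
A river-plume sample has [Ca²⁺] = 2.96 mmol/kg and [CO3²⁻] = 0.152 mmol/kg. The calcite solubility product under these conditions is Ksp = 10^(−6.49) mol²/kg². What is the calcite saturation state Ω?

Ksp = 10^(−6.49) = 3.236×10^-7
Ω = [Ca²⁺][CO3²⁻]/Ksp = (2.96×10^-3)(0.152×10^-3) / 3.236×10^-7 = 1.39

Ω = 1.39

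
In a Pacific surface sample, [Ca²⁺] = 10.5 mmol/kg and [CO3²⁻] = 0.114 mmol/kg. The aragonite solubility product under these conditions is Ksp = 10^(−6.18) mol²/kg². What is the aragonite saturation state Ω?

Ksp = 10^(−6.18) = 6.607×10^-7
Ω = [Ca²⁺][CO3²⁻]/Ksp = (10.5×10^-3)(0.114×10^-3) / 6.607×10^-7 = 1.81

Ω = 1.81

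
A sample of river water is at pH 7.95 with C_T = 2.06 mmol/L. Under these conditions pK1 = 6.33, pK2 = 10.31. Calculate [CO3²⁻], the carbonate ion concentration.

α₂ = 1 / (1 + [H⁺]/K2 + [H⁺]²/(K1K2)) = 1 / (1 + 10^+2.36 + 10^+0.74)
   = 1 / (1 + 229.09 + 5.4954) = 1/235.58 = 0.004245
[CO3²⁻] = α₂ × DIC = 0.004245 × 2.06 = 0.00874 mmol/L = 8.74 μmol/L

[CO3²⁻] = 8.74 μmol/L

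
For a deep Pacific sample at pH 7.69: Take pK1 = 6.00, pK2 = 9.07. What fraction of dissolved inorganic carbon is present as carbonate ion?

α₂ = 1 / (1 + [H⁺]/K2 + [H⁺]²/(K1K2)) = 1 / (1 + 10^+1.38 + 10^-0.31)
   = 1 / (1 + 23.988 + 0.48978) = 1/25.478 = 0.03925

α₂ = 0.0392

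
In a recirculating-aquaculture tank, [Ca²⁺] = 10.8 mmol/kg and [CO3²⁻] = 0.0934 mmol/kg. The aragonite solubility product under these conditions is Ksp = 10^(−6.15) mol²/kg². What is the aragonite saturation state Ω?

Ω = 1.42

Ksp = 10^(−6.15) = 7.079×10^-7
Ω = [Ca²⁺][CO3²⁻]/Ksp = (10.8×10^-3)(0.0934×10^-3) / 7.079×10^-7 = 1.42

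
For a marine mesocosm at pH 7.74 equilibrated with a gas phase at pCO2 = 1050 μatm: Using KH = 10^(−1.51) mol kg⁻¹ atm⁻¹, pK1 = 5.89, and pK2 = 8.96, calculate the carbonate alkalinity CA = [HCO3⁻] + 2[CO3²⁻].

CA = 2.57 mmol/kg

[CO2*] = KH · pCO2 = 10^(−1.51) × 1050×10^-6 = 3.245×10^-5 mol/kg
α₀ = 1/(1 + K1/[H⁺] + K1K2/[H⁺]²) = 1/(1 + 10^+1.85 + 10^+0.63) = 0.01315
DIC = [CO2*]/α₀ = 3.245×10^-5 / 0.01315 = 2.468 mmol/kg
CA = (α₁ + 2α₂)·DIC = (0.9308 + 2×0.05608) × 2.468 = 2.57 mmol/kg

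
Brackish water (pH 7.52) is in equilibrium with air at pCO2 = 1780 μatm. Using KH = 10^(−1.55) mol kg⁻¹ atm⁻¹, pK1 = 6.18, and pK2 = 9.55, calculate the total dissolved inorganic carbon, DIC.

DIC = 1.16 mmol/kg

[CO2*] = KH · pCO2 = 10^(−1.55) × 1780×10^-6 = 5.017×10^-5 mol/kg
α₀ = 1/(1 + K1/[H⁺] + K1K2/[H⁺]²) = 1/(1 + 10^+1.34 + 10^-0.69) = 0.04332
DIC = [CO2*]/α₀ = 5.017×10^-5 / 0.04332 = 1.16 mmol/kg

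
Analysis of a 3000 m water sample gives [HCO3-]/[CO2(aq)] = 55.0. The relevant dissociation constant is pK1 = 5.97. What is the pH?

pH = 7.71

From K1 = [H⁺][HCO3-]/[CO2(aq)]:  pH = pK1 + log₁₀([HCO3-]/[CO2(aq)])
log₁₀(55.0) = +1.740
pH = 5.97 + (+1.740) = 7.71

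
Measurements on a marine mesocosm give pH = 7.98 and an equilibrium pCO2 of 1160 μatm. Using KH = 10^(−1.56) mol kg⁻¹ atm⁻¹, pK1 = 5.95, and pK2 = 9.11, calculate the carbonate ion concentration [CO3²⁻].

[CO2*] = KH · pCO2 = 10^(−1.56) × 1160×10^-6 = 3.195×10^-5 mol/kg
α₀ = 1/(1 + K1/[H⁺] + K1K2/[H⁺]²) = 1/(1 + 10^+2.03 + 10^+0.90) = 0.008614
DIC = [CO2*]/α₀ = 3.195×10^-5 / 0.008614 = 3.709 mmol/kg
[CO3²⁻] = α₂·DIC; α₂ = 0.06842, so [CO3²⁻] = 0.06842 × 3.709 = 0.254 mmol/kg

[CO3²⁻] = 0.254 mmol/kg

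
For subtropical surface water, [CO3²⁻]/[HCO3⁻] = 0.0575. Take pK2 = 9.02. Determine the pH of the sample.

From K2 = [H⁺][CO3²⁻]/[HCO3⁻]:  pH = pK2 + log₁₀([CO3²⁻]/[HCO3⁻])
log₁₀(0.0575) = -1.240
pH = 9.02 + (-1.240) = 7.78

pH = 7.78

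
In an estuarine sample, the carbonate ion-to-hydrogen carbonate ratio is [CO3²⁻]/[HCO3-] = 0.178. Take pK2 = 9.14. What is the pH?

From K2 = [H⁺][CO3²⁻]/[HCO3-]:  pH = pK2 + log₁₀([CO3²⁻]/[HCO3-])
log₁₀(0.178) = -0.750
pH = 9.14 + (-0.750) = 8.39

pH = 8.39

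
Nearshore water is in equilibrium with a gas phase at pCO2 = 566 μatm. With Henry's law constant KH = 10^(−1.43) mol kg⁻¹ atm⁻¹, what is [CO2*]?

KH = 10^(−1.43) = 3.715×10^-2 mol kg⁻¹ atm⁻¹
[CO2*] = KH · pCO2 = 3.715×10^-2 × 566×10^-6 atm = 2.10×10^-5 mol/kg

[CO2*] = 21.0 μmol/kg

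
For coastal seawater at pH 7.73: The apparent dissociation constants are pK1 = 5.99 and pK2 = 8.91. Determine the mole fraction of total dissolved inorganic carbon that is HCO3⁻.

α₁ = 1 / (1 + [H⁺]/K1 + K2/[H⁺]) = 1 / (1 + 10^-1.74 + 10^-1.18)
   = 1 / (1 + 0.018197 + 0.066069) = 1/1.0843 = 0.9223

α₁ = 0.922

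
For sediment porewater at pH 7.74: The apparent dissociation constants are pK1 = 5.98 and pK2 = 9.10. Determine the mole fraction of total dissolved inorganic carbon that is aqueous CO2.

α₀ = 0.0164

α₀ = 1 / (1 + K1/[H⁺] + K1K2/[H⁺]²) = 1 / (1 + 10^+1.76 + 10^+0.40)
   = 1 / (1 + 57.544 + 2.5119) = 1/61.056 = 0.01638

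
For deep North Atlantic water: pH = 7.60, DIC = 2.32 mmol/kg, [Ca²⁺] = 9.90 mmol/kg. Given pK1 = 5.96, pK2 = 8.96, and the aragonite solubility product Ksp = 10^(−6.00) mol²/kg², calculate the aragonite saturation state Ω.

α₂ = 1 / (1 + [H⁺]/K2 + [H⁺]²/(K1K2)) = 1 / (1 + 10^+1.36 + 10^-0.28)
   = 1 / (1 + 22.909 + 0.52481) = 1/24.433 = 0.04093
[CO3²⁻] = α₂ × DIC = 0.04093 × 2.32 = 0.09495 mmol/kg
Ksp = 10^(−6.00) = 1.000×10^-6
Ω = [Ca²⁺][CO3²⁻]/Ksp = (9.90×10^-3)(9.495×10^-5) / 1.000×10^-6 = 0.940

Ω = 0.940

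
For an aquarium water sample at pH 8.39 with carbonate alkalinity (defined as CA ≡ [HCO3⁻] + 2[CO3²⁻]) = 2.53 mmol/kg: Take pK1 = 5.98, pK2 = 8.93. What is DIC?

DIC = 2.07 mmol/kg

CA = [HCO3⁻] + 2[CO3²⁻] = (α₁ + 2α₂)·DIC
At pH 8.39: [H⁺]/K1 = 10^-2.41 = 0.0038905, K2/[H⁺] = 10^-0.54 = 0.28840
α₁ = 1/(1 + 0.0038905 + 0.28840) = 1/1.2923 = 0.7738; α₂ = α₁·K2/[H⁺] = 0.2232
α₁ + 2α₂ = 1.2202
DIC = CA / (α₁ + 2α₂) = 2.53 / 1.2202 = 2.07 mmol/kg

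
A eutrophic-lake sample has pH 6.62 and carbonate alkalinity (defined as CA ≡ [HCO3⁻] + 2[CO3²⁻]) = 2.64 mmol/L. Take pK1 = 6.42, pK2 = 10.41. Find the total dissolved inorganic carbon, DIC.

DIC = 4.30 mmol/L

CA = [HCO3⁻] + 2[CO3²⁻] = (α₁ + 2α₂)·DIC
At pH 6.62: [H⁺]/K1 = 10^-0.20 = 0.63096, K2/[H⁺] = 10^-3.79 = 0.00016218
α₁ = 1/(1 + 0.63096 + 0.00016218) = 1/1.6311 = 0.6131; α₂ = α₁·K2/[H⁺] = 9.943×10^-5
α₁ + 2α₂ = 0.6133
DIC = CA / (α₁ + 2α₂) = 2.64 / 0.6133 = 4.30 mmol/L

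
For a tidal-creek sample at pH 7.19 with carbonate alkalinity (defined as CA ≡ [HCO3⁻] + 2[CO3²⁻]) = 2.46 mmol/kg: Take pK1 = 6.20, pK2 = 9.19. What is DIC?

DIC = 2.68 mmol/kg

CA = [HCO3⁻] + 2[CO3²⁻] = (α₁ + 2α₂)·DIC
At pH 7.19: [H⁺]/K1 = 10^-0.99 = 0.10233, K2/[H⁺] = 10^-2.00 = 0.010000
α₁ = 1/(1 + 0.10233 + 0.010000) = 1/1.1123 = 0.8990; α₂ = α₁·K2/[H⁺] = 0.008990
α₁ + 2α₂ = 0.9170
DIC = CA / (α₁ + 2α₂) = 2.46 / 0.9170 = 2.68 mmol/kg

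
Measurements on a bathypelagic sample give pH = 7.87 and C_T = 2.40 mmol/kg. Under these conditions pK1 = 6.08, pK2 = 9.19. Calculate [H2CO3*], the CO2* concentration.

[CO2*] = 0.0366 mmol/kg

α₀ = 1 / (1 + K1/[H⁺] + K1K2/[H⁺]²) = 1 / (1 + 10^+1.79 + 10^+0.47)
   = 1 / (1 + 61.660 + 2.9512) = 1/65.611 = 0.01524
[CO2*] = α₀ × DIC = 0.01524 × 2.40 = 0.0366 mmol/kg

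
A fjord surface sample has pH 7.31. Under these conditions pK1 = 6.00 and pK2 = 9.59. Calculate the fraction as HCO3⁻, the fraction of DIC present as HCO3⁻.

α₁ = 1 / (1 + [H⁺]/K1 + K2/[H⁺]) = 1 / (1 + 10^-1.31 + 10^-2.28)
   = 1 / (1 + 0.048978 + 0.0052481) = 1/1.0542 = 0.9486

α₁ = 0.949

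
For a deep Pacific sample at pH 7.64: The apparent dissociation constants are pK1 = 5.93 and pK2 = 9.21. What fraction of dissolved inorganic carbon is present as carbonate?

α₂ = 1 / (1 + [H⁺]/K2 + [H⁺]²/(K1K2)) = 1 / (1 + 10^+1.57 + 10^-0.14)
   = 1 / (1 + 37.154 + 0.72444) = 1/38.878 = 0.02572

α₂ = 0.0257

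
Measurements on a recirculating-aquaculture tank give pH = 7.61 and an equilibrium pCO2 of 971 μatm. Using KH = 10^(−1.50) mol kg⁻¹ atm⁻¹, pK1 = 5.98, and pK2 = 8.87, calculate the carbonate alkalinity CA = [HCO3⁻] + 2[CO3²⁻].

[CO2*] = KH · pCO2 = 10^(−1.50) × 971×10^-6 = 3.071×10^-5 mol/kg
α₀ = 1/(1 + K1/[H⁺] + K1K2/[H⁺]²) = 1/(1 + 10^+1.63 + 10^+0.37) = 0.02174
DIC = [CO2*]/α₀ = 3.071×10^-5 / 0.02174 = 1.413 mmol/kg
CA = (α₁ + 2α₂)·DIC = (0.9273 + 2×0.05096) × 1.413 = 1.45 mmol/kg

CA = 1.45 mmol/kg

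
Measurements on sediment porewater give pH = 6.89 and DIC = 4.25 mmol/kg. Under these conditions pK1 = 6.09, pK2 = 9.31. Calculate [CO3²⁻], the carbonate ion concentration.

[CO3²⁻] = 13.9 μmol/kg

α₂ = 1 / (1 + [H⁺]/K2 + [H⁺]²/(K1K2)) = 1 / (1 + 10^+2.42 + 10^+1.62)
   = 1 / (1 + 263.03 + 41.687) = 1/305.71 = 0.003271
[CO3²⁻] = α₂ × DIC = 0.003271 × 4.25 = 0.0139 mmol/kg = 13.9 μmol/kg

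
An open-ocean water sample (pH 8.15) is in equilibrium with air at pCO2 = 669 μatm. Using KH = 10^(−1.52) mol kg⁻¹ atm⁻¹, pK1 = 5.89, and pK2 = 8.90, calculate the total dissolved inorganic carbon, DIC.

DIC = 4.35 mmol/kg

[CO2*] = KH · pCO2 = 10^(−1.52) × 669×10^-6 = 2.020×10^-5 mol/kg
α₀ = 1/(1 + K1/[H⁺] + K1K2/[H⁺]²) = 1/(1 + 10^+2.26 + 10^+1.51) = 0.004644
DIC = [CO2*]/α₀ = 2.020×10^-5 / 0.004644 = 4.35 mmol/kg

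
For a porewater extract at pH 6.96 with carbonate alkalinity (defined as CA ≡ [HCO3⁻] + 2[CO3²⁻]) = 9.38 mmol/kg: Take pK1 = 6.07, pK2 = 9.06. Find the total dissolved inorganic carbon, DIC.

DIC = 10.5 mmol/kg

CA = [HCO3⁻] + 2[CO3²⁻] = (α₁ + 2α₂)·DIC
At pH 6.96: [H⁺]/K1 = 10^-0.89 = 0.12882, K2/[H⁺] = 10^-2.10 = 0.0079433
α₁ = 1/(1 + 0.12882 + 0.0079433) = 1/1.1368 = 0.8797; α₂ = α₁·K2/[H⁺] = 0.006988
α₁ + 2α₂ = 0.8937
DIC = CA / (α₁ + 2α₂) = 9.38 / 0.8937 = 10.5 mmol/kg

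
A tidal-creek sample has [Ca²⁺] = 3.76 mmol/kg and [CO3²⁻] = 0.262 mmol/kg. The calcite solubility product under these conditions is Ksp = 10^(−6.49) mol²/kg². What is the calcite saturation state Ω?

Ω = 3.04

Ksp = 10^(−6.49) = 3.236×10^-7
Ω = [Ca²⁺][CO3²⁻]/Ksp = (3.76×10^-3)(0.262×10^-3) / 3.236×10^-7 = 3.04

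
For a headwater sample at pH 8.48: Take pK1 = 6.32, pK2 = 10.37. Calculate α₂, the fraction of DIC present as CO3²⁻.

α₂ = 0.0126

α₂ = 1 / (1 + [H⁺]/K2 + [H⁺]²/(K1K2)) = 1 / (1 + 10^+1.89 + 10^-0.27)
   = 1 / (1 + 77.625 + 0.53703) = 1/79.162 = 0.01263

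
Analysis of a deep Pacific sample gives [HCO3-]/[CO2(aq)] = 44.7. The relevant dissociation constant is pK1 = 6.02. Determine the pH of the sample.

pH = 7.67

From K1 = [H⁺][HCO3-]/[CO2(aq)]:  pH = pK1 + log₁₀([HCO3-]/[CO2(aq)])
log₁₀(44.7) = +1.650
pH = 6.02 + (+1.650) = 7.67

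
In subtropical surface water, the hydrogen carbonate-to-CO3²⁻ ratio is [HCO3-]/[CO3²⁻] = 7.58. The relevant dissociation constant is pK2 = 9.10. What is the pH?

pH = 8.22

From K2 = [H⁺][CO3²⁻]/[HCO3-]:  pH = pK2 − log₁₀([HCO3-]/[CO3²⁻])
log₁₀(7.58) = +0.880
pH = 9.10 − (+0.880) = 8.22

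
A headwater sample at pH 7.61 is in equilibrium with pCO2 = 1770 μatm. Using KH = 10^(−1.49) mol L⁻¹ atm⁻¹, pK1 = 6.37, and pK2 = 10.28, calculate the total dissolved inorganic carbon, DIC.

[CO2*] = KH · pCO2 = 10^(−1.49) × 1770×10^-6 = 5.728×10^-5 mol/L
α₀ = 1/(1 + K1/[H⁺] + K1K2/[H⁺]²) = 1/(1 + 10^+1.24 + 10^-1.43) = 0.05430
DIC = [CO2*]/α₀ = 5.728×10^-5 / 0.05430 = 1.05 mmol/L

DIC = 1.05 mmol/L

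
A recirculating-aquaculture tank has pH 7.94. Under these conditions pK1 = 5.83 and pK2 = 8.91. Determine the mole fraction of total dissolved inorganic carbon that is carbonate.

α₂ = 0.0961

α₂ = 1 / (1 + [H⁺]/K2 + [H⁺]²/(K1K2)) = 1 / (1 + 10^+0.97 + 10^-1.14)
   = 1 / (1 + 9.3325 + 0.072444) = 1/10.405 = 0.09611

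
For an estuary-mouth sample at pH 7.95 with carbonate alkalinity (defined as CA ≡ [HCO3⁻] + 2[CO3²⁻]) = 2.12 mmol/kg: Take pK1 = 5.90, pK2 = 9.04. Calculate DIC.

CA = [HCO3⁻] + 2[CO3²⁻] = (α₁ + 2α₂)·DIC
At pH 7.95: [H⁺]/K1 = 10^-2.05 = 0.0089125, K2/[H⁺] = 10^-1.09 = 0.081283
α₁ = 1/(1 + 0.0089125 + 0.081283) = 1/1.0902 = 0.9173; α₂ = α₁·K2/[H⁺] = 0.07456
α₁ + 2α₂ = 1.0664
DIC = CA / (α₁ + 2α₂) = 2.12 / 1.0664 = 1.99 mmol/kg

DIC = 1.99 mmol/kg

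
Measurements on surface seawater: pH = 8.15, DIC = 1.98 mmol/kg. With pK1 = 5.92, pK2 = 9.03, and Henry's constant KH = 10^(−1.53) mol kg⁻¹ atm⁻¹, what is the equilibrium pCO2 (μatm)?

pCO2 = 347 μatm

α₀ = 1 / (1 + K1/[H⁺] + K1K2/[H⁺]²) = 1 / (1 + 10^+2.23 + 10^+1.35)
   = 1 / (1 + 169.82 + 22.387) = 1/193.21 = 0.005176
[CO2*] = α₀ × DIC = 0.005176 × 1.98 = 0.01025 mmol/kg = 10.25 μmol/kg
pCO2 = [CO2*]/KH = 1.025×10^-5 / 2.951×10^-2 = 347 μatm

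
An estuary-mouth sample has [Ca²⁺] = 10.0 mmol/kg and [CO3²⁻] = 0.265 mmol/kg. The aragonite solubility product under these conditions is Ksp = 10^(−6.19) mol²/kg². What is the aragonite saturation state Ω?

Ω = 4.10

Ksp = 10^(−6.19) = 6.457×10^-7
Ω = [Ca²⁺][CO3²⁻]/Ksp = (10.0×10^-3)(0.265×10^-3) / 6.457×10^-7 = 4.10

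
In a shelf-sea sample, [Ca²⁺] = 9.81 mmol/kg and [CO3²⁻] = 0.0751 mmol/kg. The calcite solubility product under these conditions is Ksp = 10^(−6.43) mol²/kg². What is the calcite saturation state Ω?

Ksp = 10^(−6.43) = 3.715×10^-7
Ω = [Ca²⁺][CO3²⁻]/Ksp = (9.81×10^-3)(0.0751×10^-3) / 3.715×10^-7 = 1.98

Ω = 1.98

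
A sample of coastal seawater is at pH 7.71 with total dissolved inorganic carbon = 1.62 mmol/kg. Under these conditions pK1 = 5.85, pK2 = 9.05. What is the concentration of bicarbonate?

α₁ = 1 / (1 + [H⁺]/K1 + K2/[H⁺]) = 1 / (1 + 10^-1.86 + 10^-1.34)
   = 1 / (1 + 0.013804 + 0.045709) = 1/1.0595 = 0.9438
[HCO3⁻] = α₁ × DIC = 0.9438 × 1.62 = 1.53 mmol/kg

[HCO3⁻] = 1.53 mmol/kg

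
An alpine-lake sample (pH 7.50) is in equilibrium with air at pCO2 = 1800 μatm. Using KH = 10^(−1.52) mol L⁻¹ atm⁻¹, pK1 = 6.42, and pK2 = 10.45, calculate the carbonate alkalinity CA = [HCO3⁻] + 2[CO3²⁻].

CA = 0.655 mmol/L

[CO2*] = KH · pCO2 = 10^(−1.52) × 1800×10^-6 = 5.436×10^-5 mol/L
α₀ = 1/(1 + K1/[H⁺] + K1K2/[H⁺]²) = 1/(1 + 10^+1.08 + 10^-1.87) = 0.07671
DIC = [CO2*]/α₀ = 5.436×10^-5 / 0.07671 = 0.7086 mmol/L
CA = (α₁ + 2α₂)·DIC = (0.9223 + 2×0.001035) × 0.7086 = 0.655 mmol/L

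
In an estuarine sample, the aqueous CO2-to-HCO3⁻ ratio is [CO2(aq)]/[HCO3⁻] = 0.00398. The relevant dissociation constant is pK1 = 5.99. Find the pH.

pH = 8.39

From K1 = [H⁺][HCO3⁻]/[CO2(aq)]:  pH = pK1 − log₁₀([CO2(aq)]/[HCO3⁻])
log₁₀(0.00398) = -2.400
pH = 5.99 − (-2.400) = 8.39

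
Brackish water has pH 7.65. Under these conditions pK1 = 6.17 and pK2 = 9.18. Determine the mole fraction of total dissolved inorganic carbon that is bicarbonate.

α₁ = 0.941

α₁ = 1 / (1 + [H⁺]/K1 + K2/[H⁺]) = 1 / (1 + 10^-1.48 + 10^-1.53)
   = 1 / (1 + 0.033113 + 0.029512) = 1/1.0626 = 0.9411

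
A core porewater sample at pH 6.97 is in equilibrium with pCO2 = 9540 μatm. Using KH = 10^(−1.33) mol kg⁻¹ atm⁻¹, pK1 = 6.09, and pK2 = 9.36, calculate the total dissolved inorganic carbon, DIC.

DIC = 3.84 mmol/kg

[CO2*] = KH · pCO2 = 10^(−1.33) × 9540×10^-6 = 4.462×10^-4 mol/kg
α₀ = 1/(1 + K1/[H⁺] + K1K2/[H⁺]²) = 1/(1 + 10^+0.88 + 10^-1.51) = 0.1161
DIC = [CO2*]/α₀ = 4.462×10^-4 / 0.1161 = 3.84 mmol/kg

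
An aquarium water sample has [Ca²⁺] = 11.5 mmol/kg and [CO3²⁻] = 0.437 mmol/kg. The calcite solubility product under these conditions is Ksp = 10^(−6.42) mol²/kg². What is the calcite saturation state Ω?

Ksp = 10^(−6.42) = 3.802×10^-7
Ω = [Ca²⁺][CO3²⁻]/Ksp = (11.5×10^-3)(0.437×10^-3) / 3.802×10^-7 = 13.2

Ω = 13.2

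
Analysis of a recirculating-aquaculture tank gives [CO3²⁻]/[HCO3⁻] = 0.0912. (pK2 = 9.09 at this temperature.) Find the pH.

pH = 8.05

From K2 = [H⁺][CO3²⁻]/[HCO3⁻]:  pH = pK2 + log₁₀([CO3²⁻]/[HCO3⁻])
log₁₀(0.0912) = -1.040
pH = 9.09 + (-1.040) = 8.05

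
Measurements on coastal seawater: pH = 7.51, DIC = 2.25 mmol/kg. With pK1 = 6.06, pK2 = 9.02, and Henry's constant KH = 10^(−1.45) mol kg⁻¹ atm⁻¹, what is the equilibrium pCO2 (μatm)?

pCO2 = 2110 μatm

α₀ = 1 / (1 + K1/[H⁺] + K1K2/[H⁺]²) = 1 / (1 + 10^+1.45 + 10^-0.06)
   = 1 / (1 + 28.184 + 0.87096) = 1/30.055 = 0.03327
[CO2*] = α₀ × DIC = 0.03327 × 2.25 = 0.07486 mmol/kg
pCO2 = [CO2*]/KH = 7.486×10^-5 / 3.548×10^-2 = 2110 μatm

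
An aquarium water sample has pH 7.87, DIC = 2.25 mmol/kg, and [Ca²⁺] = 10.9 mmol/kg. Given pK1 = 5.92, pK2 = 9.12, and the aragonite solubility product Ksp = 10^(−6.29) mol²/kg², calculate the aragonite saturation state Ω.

α₂ = 1 / (1 + [H⁺]/K2 + [H⁺]²/(K1K2)) = 1 / (1 + 10^+1.25 + 10^-0.70)
   = 1 / (1 + 17.783 + 0.19953) = 1/18.982 = 0.05268
[CO3²⁻] = α₂ × DIC = 0.05268 × 2.25 = 0.1185 mmol/kg
Ksp = 10^(−6.29) = 5.129×10^-7
Ω = [Ca²⁺][CO3²⁻]/Ksp = (10.9×10^-3)(1.185×10^-4) / 5.129×10^-7 = 2.52

Ω = 2.52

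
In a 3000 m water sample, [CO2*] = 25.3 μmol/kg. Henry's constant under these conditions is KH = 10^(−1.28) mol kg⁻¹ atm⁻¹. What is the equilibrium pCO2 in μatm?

pCO2 = 482 μatm

KH = 10^(−1.28) = 5.248×10^-2 mol kg⁻¹ atm⁻¹
pCO2 = [CO2*]/KH = 25.3×10^-6 / 5.248×10^-2 = 4.82×10^-4 atm = 482 μatm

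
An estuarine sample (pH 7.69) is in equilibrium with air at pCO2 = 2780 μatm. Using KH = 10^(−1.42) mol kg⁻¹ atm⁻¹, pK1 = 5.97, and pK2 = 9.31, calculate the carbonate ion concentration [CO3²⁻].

[CO3²⁻] = 0.133 mmol/kg

[CO2*] = KH · pCO2 = 10^(−1.42) × 2780×10^-6 = 1.057×10^-4 mol/kg
α₀ = 1/(1 + K1/[H⁺] + K1K2/[H⁺]²) = 1/(1 + 10^+1.72 + 10^+0.10) = 0.01827
DIC = [CO2*]/α₀ = 1.057×10^-4 / 0.01827 = 5.786 mmol/kg
[CO3²⁻] = α₂·DIC; α₂ = 0.02300, so [CO3²⁻] = 0.02300 × 5.786 = 0.133 mmol/kg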